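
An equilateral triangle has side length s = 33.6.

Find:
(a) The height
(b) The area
(a) The height splits the triangle into two 30-60-90 halves: h = s·√3/2 = 33.6·1.73205/2 ≈ 58.1969/2 ≈ 29.0985
(b) Area = (√3/4)·s² = (√3/4)·33.6² = (√3/4)·1128.96 ≈ 0.433013·1128.96 ≈ 488.854

Height = 29.1, Area = 488.9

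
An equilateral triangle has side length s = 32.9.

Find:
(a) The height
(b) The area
(a) The height splits the triangle into two 30-60-90 halves: h = s·√3/2 = 32.9·1.73205/2 ≈ 56.9845/2 ≈ 28.4922
(b) Area = (√3/4)·s² = (√3/4)·32.9² = (√3/4)·1082.41 ≈ 0.433013·1082.41 ≈ 468.697

Height = 28.49, Area = 468.7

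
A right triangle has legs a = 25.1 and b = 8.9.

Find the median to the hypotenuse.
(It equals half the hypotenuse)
Hypotenuse c = √(a² + b²) = √(630.01 + 79.21) = √709.22 ≈ 26.6312
Median to hypotenuse = c/2 ≈ 26.6312/2 ≈ 13.3156

Median = 13.32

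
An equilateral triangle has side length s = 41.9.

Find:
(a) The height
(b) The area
(a) The height splits the triangle into two 30-60-90 halves: h = s·√3/2 = 41.9·1.73205/2 ≈ 72.5729/2 ≈ 36.2865
(b) Area = (√3/4)·s² = (√3/4)·41.9² = (√3/4)·1755.61 ≈ 0.433013·1755.61 ≈ 760.201

Height = 36.29, Area = 760.2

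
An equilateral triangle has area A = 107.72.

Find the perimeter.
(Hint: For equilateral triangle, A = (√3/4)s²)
A = (√3/4)s²  ⇒  s² = 4A/√3 = 4·107.72/√3 = 430.88/1.73205 ≈ 248.769
s ≈ √248.769 ≈ 15.7724
Perimeter = 3s ≈ 3·15.7724 ≈ 47.3172

Perimeter = 47.32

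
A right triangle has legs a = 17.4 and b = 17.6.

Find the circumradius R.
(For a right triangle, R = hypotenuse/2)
Hypotenuse c = √(a² + b²) = √(302.76 + 309.76) = √612.52 ≈ 24.7491
R = c/2 ≈ 24.7491/2 ≈ 12.3746

R = 12.37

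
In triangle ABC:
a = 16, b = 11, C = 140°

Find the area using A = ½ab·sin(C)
A = ½·a·b·sin(C) = ½·16·11·sin(140°)
sin(140°) ≈ 0.642788
A ≈ ½·176·0.642788 = 88·0.642788 ≈ 56.5653

Area = 56.57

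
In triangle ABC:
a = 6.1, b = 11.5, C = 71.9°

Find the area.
Two sides and the included angle (SAS): A = ½·a·b·sin(C) = ½·6.1·11.5·sin(71.9°)
sin(71.9°) ≈ 0.950516
A ≈ ½·70.15·0.950516 = 35.075·0.950516 ≈ 33.3393

Area = 33.34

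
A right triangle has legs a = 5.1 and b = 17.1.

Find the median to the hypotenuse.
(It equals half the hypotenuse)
Hypotenuse c = √(a² + b²) = √(26.01 + 292.41) = √318.42 ≈ 17.8443
Median to hypotenuse = c/2 ≈ 17.8443/2 ≈ 8.92216

Median = 8.922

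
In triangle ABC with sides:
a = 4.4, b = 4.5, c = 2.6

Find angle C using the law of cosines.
c² = a² + b² − 2ab·cos(C)  ⇒  cos(C) = (a² + b² − c²)/(2ab)
cos(C) = (4.4² + 4.5² − 2.6²)/(2·4.4·4.5) = (19.36 + 20.25 − 6.76)/39.6 = 32.85/39.6 ≈ 0.829545
C = arccos(0.829545) ≈ 33.9479°

C = 33.95°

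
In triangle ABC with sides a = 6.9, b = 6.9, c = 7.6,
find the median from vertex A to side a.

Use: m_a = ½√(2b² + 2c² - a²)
m_a = ½√(2·6.9² + 2·7.6² − 6.9²) = ½√(2·47.61 + 2·57.76 − 47.61) = ½√(95.22 + 115.52 − 47.61) = ½√163.13
√163.13 ≈ 12.7722, so m_a ≈ 6.38612

m_a = 6.386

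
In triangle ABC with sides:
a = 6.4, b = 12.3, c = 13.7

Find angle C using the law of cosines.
c² = a² + b² − 2ab·cos(C)  ⇒  cos(C) = (a² + b² − c²)/(2ab)
cos(C) = (6.4² + 12.3² − 13.7²)/(2·6.4·12.3) = (40.96 + 151.29 − 187.69)/157.44 = 4.56/157.44 ≈ 0.0289634
C = arccos(0.0289634) ≈ 88.3403°

C = 88.34°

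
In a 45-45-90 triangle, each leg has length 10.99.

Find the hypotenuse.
In a 45-45-90 triangle the sides are in ratio 1 : 1 : √2, so hypotenuse = leg·√2.
Hypotenuse = 10.99·√2 ≈ 10.99·1.41421 ≈ 15.5422

Hypotenuse = 10.99√2 = 15.54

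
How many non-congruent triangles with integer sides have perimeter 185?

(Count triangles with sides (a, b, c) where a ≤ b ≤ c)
Let a ≤ b ≤ c with a + b + c = 185. The only binding inequality is a + b > c, i.e. 185 − c > c, so c < 185/2; and c ≥ 185/3 since c is the largest side.
So 62 ≤ c ≤ 92. For each c, b runs from ⌈(185 − c)/2⌉ up to c (then a = 185 − b − c satisfies 1 ≤ a ≤ b automatically), giving c − ⌈(185 − c)/2⌉ + 1 choices.
Summing over c: 1 + 3 + 4 + 6 + … + 45 + 46  (31 terms, c = 62, …, 92) = 736
Check (closed form: nearest integer to p²/48 for even p, (p+3)²/48 for odd p): (185+3)²/48 = 188²/48 = 35344/48 ≈ 736.33 → 736

736 triangles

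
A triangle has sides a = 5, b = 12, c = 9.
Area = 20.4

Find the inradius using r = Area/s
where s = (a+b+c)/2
s = (5 + 12 + 9)/2 = 26/2 = 13
r = Area/s = 20.4/13 ≈ 1.56923

r = 1.569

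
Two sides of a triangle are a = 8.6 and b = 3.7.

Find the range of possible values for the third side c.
Triangle inequality: |a − b| < c < a + b
|a − b| = |8.6 − 3.7| = 4.9
a + b = 8.6 + 3.7 = 12.3

4.9 < c < 12.3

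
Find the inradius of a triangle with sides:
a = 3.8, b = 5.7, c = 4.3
r = Area/s where s is the semi-perimeter.
s = (3.8 + 5.7 + 4.3)/2 = 13.8/2 = 6.9
Area = √(s(s−a)(s−b)(s−c)) = √(6.9·3.1·1.2·2.6) ≈ √66.7368 ≈ 8.16926
r ≈ 8.16926/6.9 ≈ 1.18395

r = 1.184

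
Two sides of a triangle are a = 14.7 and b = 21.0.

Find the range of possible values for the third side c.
Triangle inequality: |a − b| < c < a + b
|a − b| = |14.7 − 21.0| = 6.3
a + b = 14.7 + 21.0 = 35.7

6.3 < c < 35.7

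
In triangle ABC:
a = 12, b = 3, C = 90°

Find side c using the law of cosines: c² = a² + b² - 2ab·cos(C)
c² = 12² + 3² − 2·12·3·cos(90°)
cos(90°) ≈ 0
c² ≈ 144 + 9 − 72·(0) ≈ 153 − 0 ≈ 153
c ≈ √153 ≈ 12.3693

c = 12.37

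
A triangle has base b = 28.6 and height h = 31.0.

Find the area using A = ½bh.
A = ½·b·h = ½·28.6·31.0 = ½·886.6 = 443.3

Area = 443.3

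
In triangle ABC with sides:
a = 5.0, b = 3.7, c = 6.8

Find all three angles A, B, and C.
Law of cosines for each angle (a² = 25, b² = 13.69, c² = 46.24):
cos(A) = (b² + c² − a²)/(2bc) = (13.69 + 46.24 − 25)/(2·3.7·6.8) = 34.93/50.32 ≈ 0.694157  ⇒  A ≈ 46.0399°
cos(B) = (a² + c² − b²)/(2ac) = (25 + 46.24 − 13.69)/(2·5.0·6.8) = 57.55/68 ≈ 0.846324  ⇒  B ≈ 32.186°
cos(C) = (a² + b² − c²)/(2ab) = (25 + 13.69 − 46.24)/(2·5.0·3.7) = -7.55/37 ≈ -0.204054  ⇒  C ≈ 101.774°
Check: A + B + C ≈ 180°

A = 46.04°, B = 32.19°, C = 101.8°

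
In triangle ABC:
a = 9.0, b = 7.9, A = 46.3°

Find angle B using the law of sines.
a/sin(A) = b/sin(B)  ⇒  sin(B) = b·sin(A)/a = 7.9·sin(46.3°)/9.0
sin(46.3°) ≈ 0.722967
sin(B) ≈ 7.9·0.722967/9.0 ≈ 5.71144/9.0 ≈ 0.634604
B = arcsin(0.634604) ≈ 39.3907°
(Since b ≤ a we need B ≤ A, so the obtuse alternative 180° − 39.3907° ≈ 140.609° is rejected.)

B = 39.39°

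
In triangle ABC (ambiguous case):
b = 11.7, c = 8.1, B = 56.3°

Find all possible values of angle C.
b/sin(B) = c/sin(C)  ⇒  sin(C) = c·sin(B)/b = 8.1·sin(56.3°)/11.7
sin(56.3°) ≈ 0.831954
sin(C) ≈ 8.1·0.831954/11.7 ≈ 6.73883/11.7 ≈ 0.575968
Candidate 1: C₁ = arcsin(0.575968) ≈ 35.1675°  →  A = 180° − 56.3° − 35.1675° ≈ 88.5325° > 0, valid
Candidate 2: C₂ = 180° − C₁ ≈ 144.833°  →  A = 180° − 56.3° − 144.833° ≈ -21.1325° ≤ 0, not a valid triangle

C = 35.17° (one solution)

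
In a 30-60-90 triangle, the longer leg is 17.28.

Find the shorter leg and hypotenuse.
In a 30-60-90 triangle the sides are in ratio 1 : √3 : 2, so short leg = long leg/√3 and hypotenuse = 2·(short leg).
Short leg = 17.28/√3 ≈ 17.28/1.73205 ≈ 9.97661
Hypotenuse = 2·9.97661 ≈ 19.9532

Short leg = 9.977, Hypotenuse = 19.95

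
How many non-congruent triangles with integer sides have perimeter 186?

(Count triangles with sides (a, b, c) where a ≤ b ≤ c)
Let a ≤ b ≤ c with a + b + c = 186. The only binding inequality is a + b > c, i.e. 186 − c > c, so c < 186/2; and c ≥ 186/3 since c is the largest side.
So 62 ≤ c ≤ 92. For each c, b runs from ⌈(186 − c)/2⌉ up to c (then a = 186 − b − c satisfies 1 ≤ a ≤ b automatically), giving c − ⌈(186 − c)/2⌉ + 1 choices.
Summing over c: 1 + 2 + 4 + 5 + … + 44 + 46  (31 terms, c = 62, …, 92) = 721
Check (closed form: nearest integer to p²/48 for even p, (p+3)²/48 for odd p): 186²/48 = 34596/48 ≈ 720.75 → 721

721 triangles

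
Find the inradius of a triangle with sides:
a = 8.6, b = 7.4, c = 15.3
r = Area/s where s is the semi-perimeter.
s = (8.6 + 7.4 + 15.3)/2 = 31.3/2 = 15.65
Area = √(s(s−a)(s−b)(s−c)) = √(15.65·7.05·8.25·0.35) ≈ √318.585 ≈ 17.849
r ≈ 17.849/15.65 ≈ 1.14051

r = 1.141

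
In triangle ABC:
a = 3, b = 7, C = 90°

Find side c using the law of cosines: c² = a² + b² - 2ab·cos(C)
c² = 3² + 7² − 2·3·7·cos(90°)
cos(90°) ≈ 0
c² ≈ 9 + 49 − 42·(0) ≈ 58 − 0 ≈ 58
c ≈ √58 ≈ 7.61577

c = 7.616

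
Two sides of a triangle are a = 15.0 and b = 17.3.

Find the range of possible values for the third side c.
Triangle inequality: |a − b| < c < a + b
|a − b| = |15.0 − 17.3| = 2.3
a + b = 15.0 + 17.3 = 32.3

2.3 < c < 32.3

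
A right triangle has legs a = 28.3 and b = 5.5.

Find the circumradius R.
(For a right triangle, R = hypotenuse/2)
Hypotenuse c = √(a² + b²) = √(800.89 + 30.25) = √831.14 ≈ 28.8295
R = c/2 ≈ 28.8295/2 ≈ 14.4147

R = 14.41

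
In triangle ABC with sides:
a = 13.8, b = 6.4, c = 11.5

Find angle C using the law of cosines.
c² = a² + b² − 2ab·cos(C)  ⇒  cos(C) = (a² + b² − c²)/(2ab)
cos(C) = (13.8² + 6.4² − 11.5²)/(2·13.8·6.4) = (190.44 + 40.96 − 132.25)/176.64 = 99.15/176.64 ≈ 0.561311
C = arccos(0.561311) ≈ 55.8535°

C = 55.85°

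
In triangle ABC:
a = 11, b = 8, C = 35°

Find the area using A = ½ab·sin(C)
A = ½·a·b·sin(C) = ½·11·8·sin(35°)
sin(35°) ≈ 0.573576
A ≈ ½·88·0.573576 = 44·0.573576 ≈ 25.2374

Area = 25.24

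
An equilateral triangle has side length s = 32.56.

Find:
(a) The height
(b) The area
(a) The height splits the triangle into two 30-60-90 halves: h = s·√3/2 = 32.56·1.73205/2 ≈ 56.3956/2 ≈ 28.1978
(b) Area = (√3/4)·s² = (√3/4)·32.56² = (√3/4)·1060.1536 ≈ 0.433013·1060.1536 ≈ 459.06

Height = 28.2, Area = 459.1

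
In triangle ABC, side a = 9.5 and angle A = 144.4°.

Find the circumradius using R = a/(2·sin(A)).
R = a/(2·sin(A)) = 9.5/(2·sin(144.4°))
sin(144.4°) ≈ 0.582123
R ≈ 9.5/(2·0.582123) = 9.5/1.16425 ≈ 8.15979

R = 8.16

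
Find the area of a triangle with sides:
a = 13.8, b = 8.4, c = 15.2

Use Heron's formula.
s = (13.8 + 8.4 + 15.2)/2 = 37.4/2 = 18.7
s − a = 4.9, s − b = 10.3, s − c = 3.5
s(s−a)(s−b)(s−c) = 18.7·4.9·10.3·3.5 ≈ 3303.26
Area = √3303.26 ≈ 57.474

Area = 57.47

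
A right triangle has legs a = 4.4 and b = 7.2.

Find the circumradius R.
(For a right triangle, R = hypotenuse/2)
Hypotenuse c = √(a² + b²) = √(19.36 + 51.84) = √71.2 ≈ 8.43801
R = c/2 ≈ 8.43801/2 ≈ 4.219

R = 4.219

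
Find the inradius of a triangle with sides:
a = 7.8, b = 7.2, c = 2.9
r = Area/s where s is the semi-perimeter.
s = (7.8 + 7.2 + 2.9)/2 = 17.9/2 = 8.95
Area = √(s(s−a)(s−b)(s−c)) = √(8.95·1.15·1.75·6.05) ≈ √108.972 ≈ 10.439
r ≈ 10.439/8.95 ≈ 1.16636

r = 1.166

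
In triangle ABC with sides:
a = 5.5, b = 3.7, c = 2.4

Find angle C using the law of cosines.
c² = a² + b² − 2ab·cos(C)  ⇒  cos(C) = (a² + b² − c²)/(2ab)
cos(C) = (5.5² + 3.7² − 2.4²)/(2·5.5·3.7) = (30.25 + 13.69 − 5.76)/40.7 = 38.18/40.7 ≈ 0.938084
C = arccos(0.938084) ≈ 20.2678°

C = 20.27°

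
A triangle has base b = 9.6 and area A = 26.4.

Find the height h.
A = ½·b·h  ⇒  h = 2A/b = 2·26.4/9.6 = 52.8/9.6 ≈ 5.5

h = 5.5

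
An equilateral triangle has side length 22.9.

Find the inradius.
r = Area/s with s the semi-perimeter.
Area = (√3/4)·22.9² = (√3/4)·524.41 ≈ 0.433013·524.41 ≈ 227.076
s = 3·22.9/2 = 34.35
r ≈ 227.076/34.35 ≈ 6.61066
(Equivalently r = side/(2√3) = 22.9/3.4641 ≈ 6.61066.)

r = 6.611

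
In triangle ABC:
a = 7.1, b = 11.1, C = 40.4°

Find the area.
Two sides and the included angle (SAS): A = ½·a·b·sin(C) = ½·7.1·11.1·sin(40.4°)
sin(40.4°) ≈ 0.64812
A ≈ ½·78.81·0.64812 = 39.405·0.64812 ≈ 25.5392

Area = 25.54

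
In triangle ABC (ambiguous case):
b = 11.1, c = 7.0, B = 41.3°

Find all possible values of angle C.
b/sin(B) = c/sin(C)  ⇒  sin(C) = c·sin(B)/b = 7.0·sin(41.3°)/11.1
sin(41.3°) ≈ 0.660002
sin(C) ≈ 7.0·0.660002/11.1 ≈ 4.62001/11.1 ≈ 0.416217
Candidate 1: C₁ = arcsin(0.416217) ≈ 24.596°  →  A = 180° − 41.3° − 24.596° ≈ 114.104° > 0, valid
Candidate 2: C₂ = 180° − C₁ ≈ 155.404°  →  A = 180° − 41.3° − 155.404° ≈ -16.704° ≤ 0, not a valid triangle

C = 24.6° (one solution)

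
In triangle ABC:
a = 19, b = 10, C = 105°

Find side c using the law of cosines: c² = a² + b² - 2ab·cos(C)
c² = 19² + 10² − 2·19·10·cos(105°)
cos(105°) ≈ -0.258819
c² ≈ 361 + 100 − 380·(-0.258819) ≈ 461 + 98.3512 ≈ 559.351
c ≈ √559.351 ≈ 23.6506

c = 23.65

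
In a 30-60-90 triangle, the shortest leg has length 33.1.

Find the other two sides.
In a 30-60-90 triangle the sides are in ratio 1 : √3 : 2 (short leg : long leg : hypotenuse).
Long leg = 33.1·√3 ≈ 33.1·1.73205 ≈ 57.3309
Hypotenuse = 2·33.1 = 66.2

Long leg = 33.1√3 = 57.33, Hypotenuse = 66.2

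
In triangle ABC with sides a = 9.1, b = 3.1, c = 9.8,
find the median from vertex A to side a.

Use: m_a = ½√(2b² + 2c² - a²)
m_a = ½√(2·3.1² + 2·9.8² − 9.1²) = ½√(2·9.61 + 2·96.04 − 82.81) = ½√(19.22 + 192.08 − 82.81) = ½√128.49
√128.49 ≈ 11.3353, so m_a ≈ 5.66767

m_a = 5.668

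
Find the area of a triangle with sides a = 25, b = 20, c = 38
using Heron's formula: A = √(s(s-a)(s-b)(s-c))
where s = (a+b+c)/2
s = (25 + 20 + 38)/2 = 83/2 = 41.5
s − a = 16.5, s − b = 21.5, s − c = 3.5
s(s−a)(s−b)(s−c) = 41.5·16.5·21.5·3.5 = 51527.4375
Area = √51527.4375 ≈ 226.997

s = 41.5, Area = 227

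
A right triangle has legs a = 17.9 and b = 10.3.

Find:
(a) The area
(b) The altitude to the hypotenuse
(a) The legs are perpendicular, so Area = ½·a·b = ½·17.9·10.3 = ½·184.37 = 92.185
(b) Hypotenuse c = √(a² + b²) = √(320.41 + 106.09) = √426.5 ≈ 20.6519
    Area = ½·c·h_c  ⇒  h_c = 2·Area/c = 184.37/20.6519 ≈ 8.92752

Area = 92.185, h_c = 8.928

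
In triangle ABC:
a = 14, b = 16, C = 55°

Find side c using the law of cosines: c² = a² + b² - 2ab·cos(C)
c² = 14² + 16² − 2·14·16·cos(55°)
cos(55°) ≈ 0.573576
c² ≈ 196 + 256 − 448·(0.573576) ≈ 452 − 256.962 ≈ 195.038
c ≈ √195.038 ≈ 13.9656

c = 13.97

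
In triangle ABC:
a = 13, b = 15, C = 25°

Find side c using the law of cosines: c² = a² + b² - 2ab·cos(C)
c² = 13² + 15² − 2·13·15·cos(25°)
cos(25°) ≈ 0.906308
c² ≈ 169 + 225 − 390·(0.906308) ≈ 394 − 353.46 ≈ 40.54
c ≈ √40.54 ≈ 6.3671

c = 6.367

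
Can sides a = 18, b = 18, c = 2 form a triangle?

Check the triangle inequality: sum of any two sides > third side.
a + b vs c: 18 + 18 = 36 > 2  ✓
a + c vs b: 18 + 2 = 20 > 18  ✓
b + c vs a: 18 + 2 = 20 > 18  ✓

Yes, triangle inequality satisfied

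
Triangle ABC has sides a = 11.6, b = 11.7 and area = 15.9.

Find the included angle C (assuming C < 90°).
Area = ½·a·b·sin(C)  ⇒  sin(C) = 2·Area/(a·b) = 2·15.9/(11.6·11.7) = 31.8/135.72 ≈ 0.234306
C = arcsin(0.234306) ≈ 13.5507° (taking the acute solution since C < 90°)

C = 13.55°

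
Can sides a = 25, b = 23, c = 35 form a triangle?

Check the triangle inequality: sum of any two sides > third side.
a + b vs c: 25 + 23 = 48 > 35  ✓
a + c vs b: 25 + 35 = 60 > 23  ✓
b + c vs a: 23 + 35 = 58 > 25  ✓

Yes, triangle inequality satisfied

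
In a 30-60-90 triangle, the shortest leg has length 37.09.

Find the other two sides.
In a 30-60-90 triangle the sides are in ratio 1 : √3 : 2 (short leg : long leg : hypotenuse).
Long leg = 37.09·√3 ≈ 37.09·1.73205 ≈ 64.2418
Hypotenuse = 2·37.09 = 74.18

Long leg = 37.09√3 = 64.24, Hypotenuse = 74.18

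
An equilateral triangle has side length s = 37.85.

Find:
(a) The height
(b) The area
(a) The height splits the triangle into two 30-60-90 halves: h = s·√3/2 = 37.85·1.73205/2 ≈ 65.5581/2 ≈ 32.7791
(b) Area = (√3/4)·s² = (√3/4)·37.85² = (√3/4)·1432.6225 ≈ 0.433013·1432.6225 ≈ 620.344

Height = 32.78, Area = 620.3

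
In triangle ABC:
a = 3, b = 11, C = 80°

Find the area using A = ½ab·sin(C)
A = ½·a·b·sin(C) = ½·3·11·sin(80°)
sin(80°) ≈ 0.984808
A ≈ ½·33·0.984808 = 16.5·0.984808 ≈ 16.2493

Area = 16.25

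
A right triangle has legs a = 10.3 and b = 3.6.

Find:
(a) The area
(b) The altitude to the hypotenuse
(a) The legs are perpendicular, so Area = ½·a·b = ½·10.3·3.6 = ½·37.08 = 18.54
(b) Hypotenuse c = √(a² + b²) = √(106.09 + 12.96) = √119.05 ≈ 10.911
    Area = ½·c·h_c  ⇒  h_c = 2·Area/c = 37.08/10.911 ≈ 3.3984

Area = 18.54, h_c = 3.398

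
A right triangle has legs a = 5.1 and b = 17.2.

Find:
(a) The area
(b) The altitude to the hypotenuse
(a) The legs are perpendicular, so Area = ½·a·b = ½·5.1·17.2 = ½·87.72 = 43.86
(b) Hypotenuse c = √(a² + b²) = √(26.01 + 295.84) = √321.85 ≈ 17.9402
    Area = ½·c·h_c  ⇒  h_c = 2·Area/c = 87.72/17.9402 ≈ 4.88958

Area = 43.86, h_c = 4.89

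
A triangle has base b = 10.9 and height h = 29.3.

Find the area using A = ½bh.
A = ½·b·h = ½·10.9·29.3 = ½·319.37 = 159.685

Area = 159.685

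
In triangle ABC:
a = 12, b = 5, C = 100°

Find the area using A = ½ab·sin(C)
A = ½·a·b·sin(C) = ½·12·5·sin(100°)
sin(100°) ≈ 0.984808
A ≈ ½·60·0.984808 = 30·0.984808 ≈ 29.5442

Area = 29.54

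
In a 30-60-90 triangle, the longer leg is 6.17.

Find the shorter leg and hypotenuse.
In a 30-60-90 triangle the sides are in ratio 1 : √3 : 2, so short leg = long leg/√3 and hypotenuse = 2·(short leg).
Short leg = 6.17/√3 ≈ 6.17/1.73205 ≈ 3.56225
Hypotenuse = 2·3.56225 ≈ 7.1245

Short leg = 3.562, Hypotenuse = 7.125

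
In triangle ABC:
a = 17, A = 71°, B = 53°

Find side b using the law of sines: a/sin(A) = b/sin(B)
a/sin(A) = b/sin(B)  ⇒  b = a·sin(B)/sin(A) = 17·sin(53°)/sin(71°)
sin(53°) ≈ 0.798636, sin(71°) ≈ 0.945519
b ≈ 17·0.798636/0.945519 ≈ 13.5768/0.945519 ≈ 14.3591

b = 14.36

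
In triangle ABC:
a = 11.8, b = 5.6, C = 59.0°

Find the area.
Two sides and the included angle (SAS): A = ½·a·b·sin(C) = ½·11.8·5.6·sin(59.0°)
sin(59.0°) ≈ 0.857167
A ≈ ½·66.08·0.857167 = 33.04·0.857167 ≈ 28.3208

Area = 28.32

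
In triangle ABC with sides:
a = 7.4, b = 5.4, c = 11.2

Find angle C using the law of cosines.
c² = a² + b² − 2ab·cos(C)  ⇒  cos(C) = (a² + b² − c²)/(2ab)
cos(C) = (7.4² + 5.4² − 11.2²)/(2·7.4·5.4) = (54.76 + 29.16 − 125.44)/79.92 = -41.52/79.92 ≈ -0.51952
C = arccos(-0.51952) ≈ 121.3°

C = 121.3°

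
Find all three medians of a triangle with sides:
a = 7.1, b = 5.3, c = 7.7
Median formula: m_a = ½√(2b² + 2c² − a²) (and cyclically). a² = 50.41, b² = 28.09, c² = 59.29.
m_a = ½√(2·28.09 + 2·59.29 − 50.41) = ½√124.35 ≈ ½·11.1512 ≈ 5.57562
m_b = ½√(2·50.41 + 2·59.29 − 28.09) = ½√191.31 ≈ ½·13.8315 ≈ 6.91574
m_c = ½√(2·50.41 + 2·28.09 − 59.29) = ½√97.71 ≈ ½·9.88484 ≈ 4.94242

m_a = 5.576, m_b = 6.916, m_c = 4.942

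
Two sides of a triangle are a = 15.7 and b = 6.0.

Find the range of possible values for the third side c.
Triangle inequality: |a − b| < c < a + b
|a − b| = |15.7 − 6.0| = 9.7
a + b = 15.7 + 6.0 = 21.7

9.7 < c < 21.7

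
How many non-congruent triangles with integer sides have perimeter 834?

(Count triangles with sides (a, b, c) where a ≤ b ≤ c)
Let a ≤ b ≤ c with a + b + c = 834. The only binding inequality is a + b > c, i.e. 834 − c > c, so c < 834/2; and c ≥ 834/3 since c is the largest side.
So 278 ≤ c ≤ 416. For each c, b runs from ⌈(834 − c)/2⌉ up to c (then a = 834 − b − c satisfies 1 ≤ a ≤ b automatically), giving c − ⌈(834 − c)/2⌉ + 1 choices.
Summing over c: 1 + 2 + 4 + 5 + … + 206 + 208  (139 terms, c = 278, …, 416) = 14491
Check (closed form: nearest integer to p²/48 for even p, (p+3)²/48 for odd p): 834²/48 = 695556/48 ≈ 14490.75 → 14491

14491 triangles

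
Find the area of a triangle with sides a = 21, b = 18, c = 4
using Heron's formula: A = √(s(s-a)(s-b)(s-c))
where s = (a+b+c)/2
s = (21 + 18 + 4)/2 = 43/2 = 21.5
s − a = 0.5, s − b = 3.5, s − c = 17.5
s(s−a)(s−b)(s−c) = 21.5·0.5·3.5·17.5 = 658.4375
Area = √658.4375 ≈ 25.66

s = 21.5, Area = 25.66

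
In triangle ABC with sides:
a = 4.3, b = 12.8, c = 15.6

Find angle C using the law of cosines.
c² = a² + b² − 2ab·cos(C)  ⇒  cos(C) = (a² + b² − c²)/(2ab)
cos(C) = (4.3² + 12.8² − 15.6²)/(2·4.3·12.8) = (18.49 + 163.84 − 243.36)/110.08 = -61.03/110.08 ≈ -0.554415
C = arccos(-0.554415) ≈ 123.67°

C = 123.7°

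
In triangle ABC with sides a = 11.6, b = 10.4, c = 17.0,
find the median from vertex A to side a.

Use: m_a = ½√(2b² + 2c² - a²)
m_a = ½√(2·10.4² + 2·17.0² − 11.6²) = ½√(2·108.16 + 2·289 − 134.56) = ½√(216.32 + 578 − 134.56) = ½√659.76
√659.76 ≈ 25.6858, so m_a ≈ 12.8429

m_a = 12.84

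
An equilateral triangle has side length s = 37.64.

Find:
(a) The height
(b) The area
(a) The height splits the triangle into two 30-60-90 halves: h = s·√3/2 = 37.64·1.73205/2 ≈ 65.1944/2 ≈ 32.5972
(b) Area = (√3/4)·s² = (√3/4)·37.64² = (√3/4)·1416.7696 ≈ 0.433013·1416.7696 ≈ 613.479

Height = 32.6, Area = 613.5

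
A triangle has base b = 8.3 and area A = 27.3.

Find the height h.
A = ½·b·h  ⇒  h = 2A/b = 2·27.3/8.3 = 54.6/8.3 ≈ 6.57831

h = 6.578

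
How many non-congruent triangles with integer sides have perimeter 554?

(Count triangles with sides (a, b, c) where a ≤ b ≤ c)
Let a ≤ b ≤ c with a + b + c = 554. The only binding inequality is a + b > c, i.e. 554 − c > c, so c < 554/2; and c ≥ 554/3 since c is the largest side.
So 185 ≤ c ≤ 276. For each c, b runs from ⌈(554 − c)/2⌉ up to c (then a = 554 − b − c satisfies 1 ≤ a ≤ b automatically), giving c − ⌈(554 − c)/2⌉ + 1 choices.
Summing over c: 1 + 3 + 4 + 6 + … + 136 + 138  (92 terms, c = 185, …, 276) = 6394
Check (closed form: nearest integer to p²/48 for even p, (p+3)²/48 for odd p): 554²/48 = 306916/48 ≈ 6394.08 → 6394

6394 triangles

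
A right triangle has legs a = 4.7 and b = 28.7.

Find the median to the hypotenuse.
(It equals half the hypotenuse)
Hypotenuse c = √(a² + b²) = √(22.09 + 823.69) = √845.78 ≈ 29.0823
Median to hypotenuse = c/2 ≈ 29.0823/2 ≈ 14.5411

Median = 14.54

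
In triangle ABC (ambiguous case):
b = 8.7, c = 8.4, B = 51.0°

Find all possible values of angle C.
b/sin(B) = c/sin(C)  ⇒  sin(C) = c·sin(B)/b = 8.4·sin(51.0°)/8.7
sin(51.0°) ≈ 0.777146
sin(C) ≈ 8.4·0.777146/8.7 ≈ 6.52803/8.7 ≈ 0.750348
Candidate 1: C₁ = arcsin(0.750348) ≈ 48.6205°  →  A = 180° − 51.0° − 48.6205° ≈ 80.3795° > 0, valid
Candidate 2: C₂ = 180° − C₁ ≈ 131.379°  →  A = 180° − 51.0° − 131.379° ≈ -2.3795° ≤ 0, not a valid triangle

C = 48.62° (one solution)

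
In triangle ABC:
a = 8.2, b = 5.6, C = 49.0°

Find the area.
Two sides and the included angle (SAS): A = ½·a·b·sin(C) = ½·8.2·5.6·sin(49.0°)
sin(49.0°) ≈ 0.75471
A ≈ ½·45.92·0.75471 = 22.96·0.75471 ≈ 17.3281

Area = 17.33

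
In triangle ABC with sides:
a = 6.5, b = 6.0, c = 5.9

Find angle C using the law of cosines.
c² = a² + b² − 2ab·cos(C)  ⇒  cos(C) = (a² + b² − c²)/(2ab)
cos(C) = (6.5² + 6.0² − 5.9²)/(2·6.5·6.0) = (42.25 + 36 − 34.81)/78 = 43.44/78 ≈ 0.556923
C = arccos(0.556923) ≈ 56.1567°

C = 56.16°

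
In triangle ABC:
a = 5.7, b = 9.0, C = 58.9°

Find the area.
Two sides and the included angle (SAS): A = ½·a·b·sin(C) = ½·5.7·9.0·sin(58.9°)
sin(58.9°) ≈ 0.856267
A ≈ ½·51.3·0.856267 = 25.65·0.856267 ≈ 21.9633

Area = 21.96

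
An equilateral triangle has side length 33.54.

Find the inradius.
r = Area/s with s the semi-perimeter.
Area = (√3/4)·33.54² = (√3/4)·1124.9316 ≈ 0.433013·1124.9316 ≈ 487.11
s = 3·33.54/2 = 50.31
r ≈ 487.11/50.31 ≈ 9.68216
(Equivalently r = side/(2√3) = 33.54/3.4641 ≈ 9.68216.)

r = 9.682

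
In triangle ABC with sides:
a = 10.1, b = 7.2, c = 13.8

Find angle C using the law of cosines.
c² = a² + b² − 2ab·cos(C)  ⇒  cos(C) = (a² + b² − c²)/(2ab)
cos(C) = (10.1² + 7.2² − 13.8²)/(2·10.1·7.2) = (102.01 + 51.84 − 190.44)/145.44 = -36.59/145.44 ≈ -0.251581
C = arccos(-0.251581) ≈ 104.571°

C = 104.6°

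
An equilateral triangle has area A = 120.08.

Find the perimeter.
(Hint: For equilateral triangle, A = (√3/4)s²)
A = (√3/4)s²  ⇒  s² = 4A/√3 = 4·120.08/√3 = 480.32/1.73205 ≈ 277.313
s ≈ √277.313 ≈ 16.6527
Perimeter = 3s ≈ 3·16.6527 ≈ 49.9581

Perimeter = 49.96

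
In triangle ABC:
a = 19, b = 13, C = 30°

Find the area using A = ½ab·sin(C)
A = ½·a·b·sin(C) = ½·19·13·sin(30°)
sin(30°) ≈ 0.5
A ≈ ½·247·0.5 = 123.5·0.5 ≈ 61.75

Area = 61.75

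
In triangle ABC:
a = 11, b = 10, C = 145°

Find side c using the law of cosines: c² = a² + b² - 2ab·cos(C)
c² = 11² + 10² − 2·11·10·cos(145°)
cos(145°) ≈ -0.819152
c² ≈ 121 + 100 − 220·(-0.819152) ≈ 221 + 180.213 ≈ 401.213
c ≈ √401.213 ≈ 20.0303

c = 20.03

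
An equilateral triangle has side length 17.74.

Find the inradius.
r = Area/s with s the semi-perimeter.
Area = (√3/4)·17.74² = (√3/4)·314.7076 ≈ 0.433013·314.7076 ≈ 136.272
s = 3·17.74/2 = 26.61
r ≈ 136.272/26.61 ≈ 5.1211
(Equivalently r = side/(2√3) = 17.74/3.4641 ≈ 5.1211.)

r = 5.121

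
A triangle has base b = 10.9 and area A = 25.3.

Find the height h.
A = ½·b·h  ⇒  h = 2A/b = 2·25.3/10.9 = 50.6/10.9 ≈ 4.6422

h = 4.642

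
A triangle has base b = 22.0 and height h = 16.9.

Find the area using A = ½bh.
A = ½·b·h = ½·22.0·16.9 = ½·371.8 = 185.9

Area = 185.9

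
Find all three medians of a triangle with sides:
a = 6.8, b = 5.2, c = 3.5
Median formula: m_a = ½√(2b² + 2c² − a²) (and cyclically). a² = 46.24, b² = 27.04, c² = 12.25.
m_a = ½√(2·27.04 + 2·12.25 − 46.24) = ½√32.34 ≈ ½·5.68683 ≈ 2.84341
m_b = ½√(2·46.24 + 2·12.25 − 27.04) = ½√89.94 ≈ ½·9.48367 ≈ 4.74184
m_c = ½√(2·46.24 + 2·27.04 − 12.25) = ½√134.31 ≈ ½·11.5892 ≈ 5.79461

m_a = 2.843, m_b = 4.742, m_c = 5.795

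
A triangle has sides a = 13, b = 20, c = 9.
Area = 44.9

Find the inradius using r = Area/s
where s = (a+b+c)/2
s = (13 + 20 + 9)/2 = 42/2 = 21
r = Area/s = 44.9/21 ≈ 2.1381

r = 2.138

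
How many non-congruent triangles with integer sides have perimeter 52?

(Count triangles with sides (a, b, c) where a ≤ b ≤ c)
Let a ≤ b ≤ c with a + b + c = 52. The only binding inequality is a + b > c, i.e. 52 − c > c, so c < 52/2; and c ≥ 52/3 since c is the largest side.
So 18 ≤ c ≤ 25. For each c, b runs from ⌈(52 − c)/2⌉ up to c (then a = 52 − b − c satisfies 1 ≤ a ≤ b automatically), giving c − ⌈(52 − c)/2⌉ + 1 choices.
Summing over c: 2 + 3 + 5 + 6 + 8 + 9 + 11 + 12 = 56
Check (closed form: nearest integer to p²/48 for even p, (p+3)²/48 for odd p): 52²/48 = 2704/48 ≈ 56.33 → 56

56 triangles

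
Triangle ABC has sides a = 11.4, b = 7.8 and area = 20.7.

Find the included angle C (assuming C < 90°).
Area = ½·a·b·sin(C)  ⇒  sin(C) = 2·Area/(a·b) = 2·20.7/(11.4·7.8) = 41.4/88.92 ≈ 0.465587
C = arcsin(0.465587) ≈ 27.7482° (taking the acute solution since C < 90°)

C = 27.75°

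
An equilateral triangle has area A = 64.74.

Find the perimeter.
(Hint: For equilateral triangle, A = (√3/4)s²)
A = (√3/4)s²  ⇒  s² = 4A/√3 = 4·64.74/√3 = 258.96/1.73205 ≈ 149.511
s ≈ √149.511 ≈ 12.2275
Perimeter = 3s ≈ 3·12.2275 ≈ 36.6824

Perimeter = 36.68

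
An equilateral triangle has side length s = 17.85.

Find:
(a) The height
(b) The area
(a) The height splits the triangle into two 30-60-90 halves: h = s·√3/2 = 17.85·1.73205/2 ≈ 30.9171/2 ≈ 15.4586
(b) Area = (√3/4)·s² = (√3/4)·17.85² = (√3/4)·318.6225 ≈ 0.433013·318.6225 ≈ 137.968

Height = 15.46, Area = 138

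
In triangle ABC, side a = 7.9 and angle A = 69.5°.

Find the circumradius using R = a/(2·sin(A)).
R = a/(2·sin(A)) = 7.9/(2·sin(69.5°))
sin(69.5°) ≈ 0.936672
R ≈ 7.9/(2·0.936672) = 7.9/1.87334 ≈ 4.21706

R = 4.217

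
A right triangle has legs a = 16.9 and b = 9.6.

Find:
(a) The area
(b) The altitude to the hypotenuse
(a) The legs are perpendicular, so Area = ½·a·b = ½·16.9·9.6 = ½·162.24 = 81.12
(b) Hypotenuse c = √(a² + b²) = √(285.61 + 92.16) = √377.77 ≈ 19.4363
    Area = ½·c·h_c  ⇒  h_c = 2·Area/c = 162.24/19.4363 ≈ 8.34727

Area = 81.12, h_c = 8.347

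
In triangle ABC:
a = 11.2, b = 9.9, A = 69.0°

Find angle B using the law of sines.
a/sin(A) = b/sin(B)  ⇒  sin(B) = b·sin(A)/a = 9.9·sin(69.0°)/11.2
sin(69.0°) ≈ 0.93358
sin(B) ≈ 9.9·0.93358/11.2 ≈ 9.24245/11.2 ≈ 0.825218
B = arcsin(0.825218) ≈ 55.6106°
(Since b ≤ a we need B ≤ A, so the obtuse alternative 180° − 55.6106° ≈ 124.389° is rejected.)

B = 55.61°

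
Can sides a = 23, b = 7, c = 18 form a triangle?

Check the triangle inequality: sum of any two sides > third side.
a + b vs c: 23 + 7 = 30 > 18  ✓
a + c vs b: 23 + 18 = 41 > 7  ✓
b + c vs a: 7 + 18 = 25 > 23  ✓

Yes, triangle inequality satisfied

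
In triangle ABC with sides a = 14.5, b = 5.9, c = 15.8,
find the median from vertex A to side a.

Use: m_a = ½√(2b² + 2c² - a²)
m_a = ½√(2·5.9² + 2·15.8² − 14.5²) = ½√(2·34.81 + 2·249.64 − 210.25) = ½√(69.62 + 499.28 − 210.25) = ½√358.65
√358.65 ≈ 18.9381, so m_a ≈ 9.46903

m_a = 9.469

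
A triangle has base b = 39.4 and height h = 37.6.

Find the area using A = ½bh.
A = ½·b·h = ½·39.4·37.6 = ½·1481.44 = 740.72

Area = 740.72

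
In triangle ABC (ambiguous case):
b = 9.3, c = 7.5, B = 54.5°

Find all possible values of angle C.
b/sin(B) = c/sin(C)  ⇒  sin(C) = c·sin(B)/b = 7.5·sin(54.5°)/9.3
sin(54.5°) ≈ 0.814116
sin(C) ≈ 7.5·0.814116/9.3 ≈ 6.10587/9.3 ≈ 0.656545
Candidate 1: C₁ = arcsin(0.656545) ≈ 41.0369°  →  A = 180° − 54.5° − 41.0369° ≈ 84.4631° > 0, valid
Candidate 2: C₂ = 180° − C₁ ≈ 138.963°  →  A = 180° − 54.5° − 138.963° ≈ -13.4631° ≤ 0, not a valid triangle

C = 41.04° (one solution)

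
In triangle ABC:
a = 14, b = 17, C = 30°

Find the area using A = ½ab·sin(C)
A = ½·a·b·sin(C) = ½·14·17·sin(30°)
sin(30°) ≈ 0.5
A ≈ ½·238·0.5 = 119·0.5 ≈ 59.5

Area = 59.5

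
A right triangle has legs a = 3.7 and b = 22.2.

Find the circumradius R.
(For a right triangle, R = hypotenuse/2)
Hypotenuse c = √(a² + b²) = √(13.69 + 492.84) = √506.53 ≈ 22.5062
R = c/2 ≈ 22.5062/2 ≈ 11.2531

R = 11.25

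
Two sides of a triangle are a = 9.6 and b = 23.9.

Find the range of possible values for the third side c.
Triangle inequality: |a − b| < c < a + b
|a − b| = |9.6 − 23.9| = 14.3
a + b = 9.6 + 23.9 = 33.5

14.3 < c < 33.5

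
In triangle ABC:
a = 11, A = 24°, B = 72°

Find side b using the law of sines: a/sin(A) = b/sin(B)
a/sin(A) = b/sin(B)  ⇒  b = a·sin(B)/sin(A) = 11·sin(72°)/sin(24°)
sin(72°) ≈ 0.951057, sin(24°) ≈ 0.406737
b ≈ 11·0.951057/0.406737 ≈ 10.4616/0.406737 ≈ 25.7209

b = 25.72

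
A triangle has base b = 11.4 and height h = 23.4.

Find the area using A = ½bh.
A = ½·b·h = ½·11.4·23.4 = ½·266.76 = 133.38

Area = 133.38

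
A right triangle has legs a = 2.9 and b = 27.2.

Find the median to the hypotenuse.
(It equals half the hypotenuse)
Hypotenuse c = √(a² + b²) = √(8.41 + 739.84) = √748.25 ≈ 27.3542
Median to hypotenuse = c/2 ≈ 27.3542/2 ≈ 13.6771

Median = 13.68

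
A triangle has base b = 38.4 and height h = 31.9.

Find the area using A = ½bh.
A = ½·b·h = ½·38.4·31.9 = ½·1224.96 = 612.48

Area = 612.48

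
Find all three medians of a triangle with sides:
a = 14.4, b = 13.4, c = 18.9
Median formula: m_a = ½√(2b² + 2c² − a²) (and cyclically). a² = 207.36, b² = 179.56, c² = 357.21.
m_a = ½√(2·179.56 + 2·357.21 − 207.36) = ½√866.18 ≈ ½·29.4309 ≈ 14.7155
m_b = ½√(2·207.36 + 2·357.21 − 179.56) = ½√949.58 ≈ ½·30.8153 ≈ 15.4076
m_c = ½√(2·207.36 + 2·179.56 − 357.21) = ½√416.63 ≈ ½·20.4115 ≈ 10.2058

m_a = 14.72, m_b = 15.41, m_c = 10.21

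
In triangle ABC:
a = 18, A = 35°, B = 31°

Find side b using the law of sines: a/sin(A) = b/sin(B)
a/sin(A) = b/sin(B)  ⇒  b = a·sin(B)/sin(A) = 18·sin(31°)/sin(35°)
sin(31°) ≈ 0.515038, sin(35°) ≈ 0.573576
b ≈ 18·0.515038/0.573576 ≈ 9.27069/0.573576 ≈ 16.1629

b = 16.16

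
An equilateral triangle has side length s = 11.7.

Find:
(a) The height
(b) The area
(a) The height splits the triangle into two 30-60-90 halves: h = s·√3/2 = 11.7·1.73205/2 ≈ 20.265/2 ≈ 10.1325
(b) Area = (√3/4)·s² = (√3/4)·11.7² = (√3/4)·136.89 ≈ 0.433013·136.89 ≈ 59.2751

Height = 10.13, Area = 59.28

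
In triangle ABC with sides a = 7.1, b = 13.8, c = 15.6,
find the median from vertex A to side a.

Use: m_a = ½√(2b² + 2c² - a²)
m_a = ½√(2·13.8² + 2·15.6² − 7.1²) = ½√(2·190.44 + 2·243.36 − 50.41) = ½√(380.88 + 486.72 − 50.41) = ½√817.19
√817.19 ≈ 28.5865, so m_a ≈ 14.2933

m_a = 14.29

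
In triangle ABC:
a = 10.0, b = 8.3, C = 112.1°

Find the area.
Two sides and the included angle (SAS): A = ½·a·b·sin(C) = ½·10.0·8.3·sin(112.1°)
sin(112.1°) ≈ 0.926529
A ≈ ½·83·0.926529 = 41.5·0.926529 ≈ 38.4509

Area = 38.45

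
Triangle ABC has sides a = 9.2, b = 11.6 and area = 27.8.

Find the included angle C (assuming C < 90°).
Area = ½·a·b·sin(C)  ⇒  sin(C) = 2·Area/(a·b) = 2·27.8/(9.2·11.6) = 55.6/106.72 ≈ 0.52099
C = arcsin(0.52099) ≈ 31.3986° (taking the acute solution since C < 90°)

C = 31.4°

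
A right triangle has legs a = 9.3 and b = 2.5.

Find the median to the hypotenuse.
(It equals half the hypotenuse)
Hypotenuse c = √(a² + b²) = √(86.49 + 6.25) = √92.74 ≈ 9.63016
Median to hypotenuse = c/2 ≈ 9.63016/2 ≈ 4.81508

Median = 4.815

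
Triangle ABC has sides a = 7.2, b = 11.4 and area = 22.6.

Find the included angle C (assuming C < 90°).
Area = ½·a·b·sin(C)  ⇒  sin(C) = 2·Area/(a·b) = 2·22.6/(7.2·11.4) = 45.2/82.08 ≈ 0.550682
C = arcsin(0.550682) ≈ 33.4138° (taking the acute solution since C < 90°)

C = 33.41°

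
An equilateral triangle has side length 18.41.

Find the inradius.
r = Area/s with s the semi-perimeter.
Area = (√3/4)·18.41² = (√3/4)·338.9281 ≈ 0.433013·338.9281 ≈ 146.76
s = 3·18.41/2 = 27.615
r ≈ 146.76/27.615 ≈ 5.31451
(Equivalently r = side/(2√3) = 18.41/3.4641 ≈ 5.31451.)

r = 5.315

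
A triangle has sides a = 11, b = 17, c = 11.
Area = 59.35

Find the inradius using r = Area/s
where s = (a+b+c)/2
s = (11 + 17 + 11)/2 = 39/2 = 19.5
r = Area/s = 59.35/19.5 ≈ 3.04359

r = 3.044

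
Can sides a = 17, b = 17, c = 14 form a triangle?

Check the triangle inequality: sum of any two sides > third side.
a + b vs c: 17 + 17 = 34 > 14  ✓
a + c vs b: 17 + 14 = 31 > 17  ✓
b + c vs a: 17 + 14 = 31 > 17  ✓

Yes, triangle inequality satisfied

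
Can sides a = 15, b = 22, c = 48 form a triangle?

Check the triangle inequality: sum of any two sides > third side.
a + b vs c: 15 + 22 = 37 ≤ 48  ✗
a + c vs b: 15 + 48 = 63 > 22  ✓
b + c vs a: 22 + 48 = 70 > 15  ✓

No: 15 + 22 = 37 is not > 48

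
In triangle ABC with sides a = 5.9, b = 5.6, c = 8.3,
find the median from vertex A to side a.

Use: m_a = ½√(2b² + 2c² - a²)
m_a = ½√(2·5.6² + 2·8.3² − 5.9²) = ½√(2·31.36 + 2·68.89 − 34.81) = ½√(62.72 + 137.78 − 34.81) = ½√165.69
√165.69 ≈ 12.8721, so m_a ≈ 6.43603

m_a = 6.436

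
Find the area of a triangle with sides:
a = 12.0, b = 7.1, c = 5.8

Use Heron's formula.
s = (12.0 + 7.1 + 5.8)/2 = 24.9/2 = 12.45
s − a = 0.45, s − b = 5.35, s − c = 6.65
s(s−a)(s−b)(s−c) = 12.45·0.45·5.35·6.65 ≈ 199.323
Area = √199.323 ≈ 14.1182

Area = 14.12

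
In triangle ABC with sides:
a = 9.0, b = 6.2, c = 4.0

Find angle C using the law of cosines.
c² = a² + b² − 2ab·cos(C)  ⇒  cos(C) = (a² + b² − c²)/(2ab)
cos(C) = (9.0² + 6.2² − 4.0²)/(2·9.0·6.2) = (81 + 38.44 − 16)/111.6 = 103.44/111.6 ≈ 0.926882
C = arccos(0.926882) ≈ 22.0462°

C = 22.05°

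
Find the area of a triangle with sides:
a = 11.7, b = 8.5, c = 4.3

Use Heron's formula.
s = (11.7 + 8.5 + 4.3)/2 = 24.5/2 = 12.25
s − a = 0.55, s − b = 3.75, s − c = 7.95
s(s−a)(s−b)(s−c) = 12.25·0.55·3.75·7.95 ≈ 200.862
Area = √200.862 ≈ 14.1726

Area = 14.17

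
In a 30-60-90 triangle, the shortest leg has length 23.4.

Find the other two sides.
In a 30-60-90 triangle the sides are in ratio 1 : √3 : 2 (short leg : long leg : hypotenuse).
Long leg = 23.4·√3 ≈ 23.4·1.73205 ≈ 40.53
Hypotenuse = 2·23.4 = 46.8

Long leg = 23.4√3 = 40.53, Hypotenuse = 46.8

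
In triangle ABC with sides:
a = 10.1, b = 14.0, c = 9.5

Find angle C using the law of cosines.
c² = a² + b² − 2ab·cos(C)  ⇒  cos(C) = (a² + b² − c²)/(2ab)
cos(C) = (10.1² + 14.0² − 9.5²)/(2·10.1·14.0) = (102.01 + 196 − 90.25)/282.8 = 207.76/282.8 ≈ 0.734653
C = arccos(0.734653) ≈ 42.7221°

C = 42.72°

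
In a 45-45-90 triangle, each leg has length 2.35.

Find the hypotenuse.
In a 45-45-90 triangle the sides are in ratio 1 : 1 : √2, so hypotenuse = leg·√2.
Hypotenuse = 2.35·√2 ≈ 2.35·1.41421 ≈ 3.3234

Hypotenuse = 2.35√2 = 3.323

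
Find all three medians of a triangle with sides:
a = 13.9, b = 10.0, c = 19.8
Median formula: m_a = ½√(2b² + 2c² − a²) (and cyclically). a² = 193.21, b² = 100, c² = 392.04.
m_a = ½√(2·100 + 2·392.04 − 193.21) = ½√790.87 ≈ ½·28.1224 ≈ 14.0612
m_b = ½√(2·193.21 + 2·392.04 − 100) = ½√1070.5 ≈ ½·32.7185 ≈ 16.3592
m_c = ½√(2·193.21 + 2·100 − 392.04) = ½√194.38 ≈ ½·13.942 ≈ 6.97101

m_a = 14.06, m_b = 16.36, m_c = 6.971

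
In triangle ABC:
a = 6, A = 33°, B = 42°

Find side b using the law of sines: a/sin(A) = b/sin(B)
a/sin(A) = b/sin(B)  ⇒  b = a·sin(B)/sin(A) = 6·sin(42°)/sin(33°)
sin(42°) ≈ 0.669131, sin(33°) ≈ 0.544639
b ≈ 6·0.669131/0.544639 ≈ 4.01478/0.544639 ≈ 7.37146

b = 7.371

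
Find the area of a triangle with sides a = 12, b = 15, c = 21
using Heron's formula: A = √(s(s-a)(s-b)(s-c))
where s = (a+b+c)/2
s = (12 + 15 + 21)/2 = 48/2 = 24
s − a = 12, s − b = 9, s − c = 3
s(s−a)(s−b)(s−c) = 24·12·9·3 = 7776
Area = √7776 ≈ 88.1816

s = 24.0, Area = 88.18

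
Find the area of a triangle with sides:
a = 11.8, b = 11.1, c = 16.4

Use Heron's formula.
s = (11.8 + 11.1 + 16.4)/2 = 39.3/2 = 19.65
s − a = 7.85, s − b = 8.55, s − c = 3.25
s(s−a)(s−b)(s−c) = 19.65·7.85·8.55·3.25 ≈ 4286.29
Area = √4286.29 ≈ 65.4698

Area = 65.47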